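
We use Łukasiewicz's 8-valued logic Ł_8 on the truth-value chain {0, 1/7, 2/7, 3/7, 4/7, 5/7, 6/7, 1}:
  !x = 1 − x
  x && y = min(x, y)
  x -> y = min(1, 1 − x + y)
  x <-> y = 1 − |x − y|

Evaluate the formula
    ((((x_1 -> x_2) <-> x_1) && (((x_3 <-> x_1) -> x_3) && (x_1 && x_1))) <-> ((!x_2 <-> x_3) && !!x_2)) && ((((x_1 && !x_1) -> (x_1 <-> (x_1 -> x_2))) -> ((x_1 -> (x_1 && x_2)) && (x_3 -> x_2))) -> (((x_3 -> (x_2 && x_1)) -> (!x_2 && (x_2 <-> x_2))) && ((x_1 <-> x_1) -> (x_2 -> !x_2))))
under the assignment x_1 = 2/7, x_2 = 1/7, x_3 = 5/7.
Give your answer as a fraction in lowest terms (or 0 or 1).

x_1 -> x_2 = 2/7 -> 1/7 = 6/7
(x_1 -> x_2) <-> x_1 = 6/7 <-> 2/7 = 3/7
x_3 <-> x_1 = 5/7 <-> 2/7 = 4/7
(x_3 <-> x_1) -> x_3 = 4/7 -> 5/7 = 1
x_1 && x_1 = 2/7 && 2/7 = 2/7
((x_3 <-> x_1) -> x_3) && (x_1 && x_1) = 1 && 2/7 = 2/7
((x_1 -> x_2) <-> x_1) && (((x_3 <-> x_1) -> x_3) && (x_1 && x_1)) = 3/7 && 2/7 = 2/7
!x_2 = !1/7 = 6/7
!x_2 <-> x_3 = 6/7 <-> 5/7 = 6/7
!x_2 = !1/7 = 6/7
!!x_2 = !6/7 = 1/7
(!x_2 <-> x_3) && !!x_2 = 6/7 && 1/7 = 1/7
(((x_1 -> x_2) <-> x_1) && (((x_3 <-> x_1) -> x_3) && (x_1 && x_1))) <-> ((!x_2 <-> x_3) && !!x_2) = 2/7 <-> 1/7 = 6/7
!x_1 = !2/7 = 5/7
x_1 && !x_1 = 2/7 && 5/7 = 2/7
x_1 -> x_2 = 2/7 -> 1/7 = 6/7
x_1 <-> (x_1 -> x_2) = 2/7 <-> 6/7 = 3/7
(x_1 && !x_1) -> (x_1 <-> (x_1 -> x_2)) = 2/7 -> 3/7 = 1
x_1 && x_2 = 2/7 && 1/7 = 1/7
x_1 -> (x_1 && x_2) = 2/7 -> 1/7 = 6/7
x_3 -> x_2 = 5/7 -> 1/7 = 3/7
(x_1 -> (x_1 && x_2)) && (x_3 -> x_2) = 6/7 && 3/7 = 3/7
((x_1 && !x_1) -> (x_1 <-> (x_1 -> x_2))) -> ((x_1 -> (x_1 && x_2)) && (x_3 -> x_2)) = 1 -> 3/7 = 3/7
x_2 && x_1 = 1/7 && 2/7 = 1/7
x_3 -> (x_2 && x_1) = 5/7 -> 1/7 = 3/7
!x_2 = !1/7 = 6/7
x_2 <-> x_2 = 1/7 <-> 1/7 = 1
!x_2 && (x_2 <-> x_2) = 6/7 && 1 = 6/7
(x_3 -> (x_2 && x_1)) -> (!x_2 && (x_2 <-> x_2)) = 3/7 -> 6/7 = 1
x_1 <-> x_1 = 2/7 <-> 2/7 = 1
!x_2 = !1/7 = 6/7
x_2 -> !x_2 = 1/7 -> 6/7 = 1
(x_1 <-> x_1) -> (x_2 -> !x_2) = 1 -> 1 = 1
((x_3 -> (x_2 && x_1)) -> (!x_2 && (x_2 <-> x_2))) && ((x_1 <-> x_1) -> (x_2 -> !x_2)) = 1 && 1 = 1
(((x_1 && !x_1) -> (x_1 <-> (x_1 -> x_2))) -> ((x_1 -> (x_1 && x_2)) && (x_3 -> x_2))) -> (((x_3 -> (x_2 && x_1)) -> (!x_2 && (x_2 <-> x_2))) && ((x_1 <-> x_1) -> (x_2 -> !x_2))) = 3/7 -> 1 = 1
((((x_1 -> x_2) <-> x_1) && (((x_3 <-> x_1) -> x_3) && (x_1 && x_1))) <-> ((!x_2 <-> x_3) && !!x_2)) && ((((x_1 && !x_1) -> (x_1 <-> (x_1 -> x_2))) -> ((x_1 -> (x_1 && x_2)) && (x_3 -> x_2))) -> (((x_3 -> (x_2 && x_1)) -> (!x_2 && (x_2 <-> x_2))) && ((x_1 <-> x_1) -> (x_2 -> !x_2)))) = 6/7 && 1 = 6/7

6/7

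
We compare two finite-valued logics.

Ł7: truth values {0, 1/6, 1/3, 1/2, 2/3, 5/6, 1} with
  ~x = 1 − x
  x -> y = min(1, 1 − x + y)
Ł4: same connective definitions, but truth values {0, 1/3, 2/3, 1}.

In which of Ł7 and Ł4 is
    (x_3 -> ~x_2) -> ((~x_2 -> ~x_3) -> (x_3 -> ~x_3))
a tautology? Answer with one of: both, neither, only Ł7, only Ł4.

both

In Ł7: every assignment gives 1 — tautology.
In Ł4: every assignment gives 1 — tautology.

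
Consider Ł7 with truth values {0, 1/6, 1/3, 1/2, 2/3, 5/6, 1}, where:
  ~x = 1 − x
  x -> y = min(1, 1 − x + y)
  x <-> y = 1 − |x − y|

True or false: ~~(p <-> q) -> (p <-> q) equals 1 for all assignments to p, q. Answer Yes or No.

Yes

At p = 1, q = 1/3, for instance:
p <-> q = 1 <-> 1/3 = 1/3
~(p <-> q) = ~1/3 = 2/3
~~(p <-> q) = ~2/3 = 1/3
~~(p <-> q) -> (p <-> q) = 1/3 -> 1/3 = 1
and checking the remaining 48 assignments likewise gives ≥ 1 in every case.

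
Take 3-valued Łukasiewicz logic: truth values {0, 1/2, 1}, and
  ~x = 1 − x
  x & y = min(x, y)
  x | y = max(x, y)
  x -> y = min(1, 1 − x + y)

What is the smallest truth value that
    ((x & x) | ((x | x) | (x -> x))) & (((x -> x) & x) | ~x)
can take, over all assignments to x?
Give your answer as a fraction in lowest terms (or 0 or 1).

1/2

Take x = 1/2:
x & x = 1/2 & 1/2 = 1/2
x | x = 1/2 | 1/2 = 1/2
x -> x = 1/2 -> 1/2 = 1
(x | x) | (x -> x) = 1/2 | 1 = 1
(x & x) | ((x | x) | (x -> x)) = 1/2 | 1 = 1
x -> x = 1/2 -> 1/2 = 1
(x -> x) & x = 1 & 1/2 = 1/2
~x = ~1/2 = 1/2
((x -> x) & x) | ~x = 1/2 | 1/2 = 1/2
((x & x) | ((x | x) | (x -> x))) & (((x -> x) & x) | ~x) = 1 & 1/2 = 1/2
No assignment yields a value below 1/2, so this is the minimum.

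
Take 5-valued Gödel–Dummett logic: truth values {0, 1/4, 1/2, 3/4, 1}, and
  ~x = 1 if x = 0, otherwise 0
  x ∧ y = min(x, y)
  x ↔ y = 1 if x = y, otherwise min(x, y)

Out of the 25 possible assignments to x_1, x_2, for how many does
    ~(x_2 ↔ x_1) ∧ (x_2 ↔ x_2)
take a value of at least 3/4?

8

value 1: 8 assignments (counts)
value 0: 17 assignments
So 8 of the 25 assignments meet the threshold.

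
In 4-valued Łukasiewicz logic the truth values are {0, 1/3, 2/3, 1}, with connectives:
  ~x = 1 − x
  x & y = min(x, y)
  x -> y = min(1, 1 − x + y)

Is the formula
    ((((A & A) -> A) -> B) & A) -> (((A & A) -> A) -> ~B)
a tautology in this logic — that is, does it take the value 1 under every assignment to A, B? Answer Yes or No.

No

Counterexample: take A = 1/3, B = 1.
A & A = 1/3 & 1/3 = 1/3
(A & A) -> A = 1/3 -> 1/3 = 1
((A & A) -> A) -> B = 1 -> 1 = 1
(((A & A) -> A) -> B) & A = 1 & 1/3 = 1/3
A & A = 1/3 & 1/3 = 1/3
(A & A) -> A = 1/3 -> 1/3 = 1
~B = ~1 = 0
((A & A) -> A) -> ~B = 1 -> 0 = 0
((((A & A) -> A) -> B) & A) -> (((A & A) -> A) -> ~B) = 1/3 -> 0 = 2/3
This gives 2/3 ≠ 1.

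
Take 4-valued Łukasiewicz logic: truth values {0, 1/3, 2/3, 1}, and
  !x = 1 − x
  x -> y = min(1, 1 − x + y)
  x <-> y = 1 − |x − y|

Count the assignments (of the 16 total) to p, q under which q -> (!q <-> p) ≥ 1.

12

p = 0, q = 0 ↦ 1  ≥
p = 0, q = 1/3 ↦ 1  ≥
p = 0, q = 2/3 ↦ 1  ≥
p = 0, q = 1 ↦ 1  ≥
p = 1/3, q = 0 ↦ 1  ≥
p = 1/3, q = 1/3 ↦ 1  ≥
p = 1/3, q = 2/3 ↦ 1  ≥
p = 1/3, q = 1 ↦ 2/3  <
p = 2/3, q = 0 ↦ 1  ≥
p = 2/3, q = 1/3 ↦ 1  ≥
p = 2/3, q = 2/3 ↦ 1  ≥
p = 2/3, q = 1 ↦ 1/3  <
p = 1, q = 0 ↦ 1  ≥
p = 1, q = 1/3 ↦ 1  ≥
p = 1, q = 2/3 ↦ 2/3  <
p = 1, q = 1 ↦ 0  <
So 12 of the 16 assignments meet the threshold.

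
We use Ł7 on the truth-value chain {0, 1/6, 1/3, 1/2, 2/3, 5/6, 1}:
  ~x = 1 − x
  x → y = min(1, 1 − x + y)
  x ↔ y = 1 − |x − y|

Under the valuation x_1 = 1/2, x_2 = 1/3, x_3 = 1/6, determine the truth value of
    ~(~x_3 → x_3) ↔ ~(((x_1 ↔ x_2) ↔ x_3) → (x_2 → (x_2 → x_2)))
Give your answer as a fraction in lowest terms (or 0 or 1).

~x_3 = ~1/6 = 5/6
~x_3 → x_3 = 5/6 → 1/6 = 1/3
~(~x_3 → x_3) = ~1/3 = 2/3
x_1 ↔ x_2 = 1/2 ↔ 1/3 = 5/6
(x_1 ↔ x_2) ↔ x_3 = 5/6 ↔ 1/6 = 1/3
x_2 → x_2 = 1/3 → 1/3 = 1
x_2 → (x_2 → x_2) = 1/3 → 1 = 1
((x_1 ↔ x_2) ↔ x_3) → (x_2 → (x_2 → x_2)) = 1/3 → 1 = 1
~(((x_1 ↔ x_2) ↔ x_3) → (x_2 → (x_2 → x_2))) = ~1 = 0
~(~x_3 → x_3) ↔ ~(((x_1 ↔ x_2) ↔ x_3) → (x_2 → (x_2 → x_2))) = 2/3 ↔ 0 = 1/3

1/3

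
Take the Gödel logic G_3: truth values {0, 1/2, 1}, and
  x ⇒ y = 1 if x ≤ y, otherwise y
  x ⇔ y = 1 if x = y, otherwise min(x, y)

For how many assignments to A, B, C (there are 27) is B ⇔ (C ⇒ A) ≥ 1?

value 1: 9 assignments (counts)
value 1/2: 7 assignments
value 0: 11 assignments
So 9 of the 27 assignments meet the threshold.

9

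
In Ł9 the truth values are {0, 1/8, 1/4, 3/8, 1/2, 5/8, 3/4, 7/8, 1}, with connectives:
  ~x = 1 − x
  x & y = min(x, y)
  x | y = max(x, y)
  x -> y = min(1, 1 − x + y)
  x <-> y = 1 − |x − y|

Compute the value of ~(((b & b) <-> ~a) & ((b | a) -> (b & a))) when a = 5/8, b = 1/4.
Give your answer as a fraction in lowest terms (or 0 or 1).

3/8

b & b = 1/4 & 1/4 = 1/4
~a = ~5/8 = 3/8
(b & b) <-> ~a = 1/4 <-> 3/8 = 7/8
b | a = 1/4 | 5/8 = 5/8
b & a = 1/4 & 5/8 = 1/4
(b | a) -> (b & a) = 5/8 -> 1/4 = 5/8
((b & b) <-> ~a) & ((b | a) -> (b & a)) = 7/8 & 5/8 = 5/8
~(((b & b) <-> ~a) & ((b | a) -> (b & a))) = ~5/8 = 3/8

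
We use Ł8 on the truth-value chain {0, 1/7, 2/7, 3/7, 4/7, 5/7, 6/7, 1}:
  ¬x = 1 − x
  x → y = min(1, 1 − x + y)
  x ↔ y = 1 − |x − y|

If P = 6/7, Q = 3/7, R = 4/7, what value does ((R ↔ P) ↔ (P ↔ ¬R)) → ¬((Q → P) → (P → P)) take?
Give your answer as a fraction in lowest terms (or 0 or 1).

1/7

R ↔ P = 4/7 ↔ 6/7 = 5/7
¬R = ¬4/7 = 3/7
P ↔ ¬R = 6/7 ↔ 3/7 = 4/7
(R ↔ P) ↔ (P ↔ ¬R) = 5/7 ↔ 4/7 = 6/7
Q → P = 3/7 → 6/7 = 1
P → P = 6/7 → 6/7 = 1
(Q → P) → (P → P) = 1 → 1 = 1
¬((Q → P) → (P → P)) = ¬1 = 0
((R ↔ P) ↔ (P ↔ ¬R)) → ¬((Q → P) → (P → P)) = 6/7 → 0 = 1/7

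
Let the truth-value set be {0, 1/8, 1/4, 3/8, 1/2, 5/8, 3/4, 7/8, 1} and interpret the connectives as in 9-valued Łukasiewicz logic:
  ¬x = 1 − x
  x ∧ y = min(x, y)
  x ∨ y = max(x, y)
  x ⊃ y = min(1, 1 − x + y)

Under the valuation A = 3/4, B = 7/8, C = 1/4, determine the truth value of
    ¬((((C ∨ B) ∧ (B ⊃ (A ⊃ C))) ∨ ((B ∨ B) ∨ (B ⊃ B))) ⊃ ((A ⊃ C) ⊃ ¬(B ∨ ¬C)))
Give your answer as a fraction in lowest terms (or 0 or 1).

3/8

C ∨ B = 1/4 ∨ 7/8 = 7/8
A ⊃ C = 3/4 ⊃ 1/4 = 1/2
B ⊃ (A ⊃ C) = 7/8 ⊃ 1/2 = 5/8
(C ∨ B) ∧ (B ⊃ (A ⊃ C)) = 7/8 ∧ 5/8 = 5/8
B ∨ B = 7/8 ∨ 7/8 = 7/8
B ⊃ B = 7/8 ⊃ 7/8 = 1
(B ∨ B) ∨ (B ⊃ B) = 7/8 ∨ 1 = 1
((C ∨ B) ∧ (B ⊃ (A ⊃ C))) ∨ ((B ∨ B) ∨ (B ⊃ B)) = 5/8 ∨ 1 = 1
A ⊃ C = 3/4 ⊃ 1/4 = 1/2
¬C = ¬1/4 = 3/4
B ∨ ¬C = 7/8 ∨ 3/4 = 7/8
¬(B ∨ ¬C) = ¬7/8 = 1/8
(A ⊃ C) ⊃ ¬(B ∨ ¬C) = 1/2 ⊃ 1/8 = 5/8
(((C ∨ B) ∧ (B ⊃ (A ⊃ C))) ∨ ((B ∨ B) ∨ (B ⊃ B))) ⊃ ((A ⊃ C) ⊃ ¬(B ∨ ¬C)) = 1 ⊃ 5/8 = 5/8
¬((((C ∨ B) ∧ (B ⊃ (A ⊃ C))) ∨ ((B ∨ B) ∨ (B ⊃ B))) ⊃ ((A ⊃ C) ⊃ ¬(B ∨ ¬C))) = ¬5/8 = 3/8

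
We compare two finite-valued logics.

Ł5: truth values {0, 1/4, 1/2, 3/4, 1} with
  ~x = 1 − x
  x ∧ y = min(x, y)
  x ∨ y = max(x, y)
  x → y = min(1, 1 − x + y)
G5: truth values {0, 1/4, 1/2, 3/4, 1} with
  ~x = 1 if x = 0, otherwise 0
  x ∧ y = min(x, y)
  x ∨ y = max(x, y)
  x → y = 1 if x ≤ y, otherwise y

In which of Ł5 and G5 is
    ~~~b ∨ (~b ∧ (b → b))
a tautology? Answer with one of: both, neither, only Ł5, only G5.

neither

In Ł5: at b = 1/4 the value is 3/4 — not a tautology.
In G5: at b = 1/4 the value is 0 — not a tautology.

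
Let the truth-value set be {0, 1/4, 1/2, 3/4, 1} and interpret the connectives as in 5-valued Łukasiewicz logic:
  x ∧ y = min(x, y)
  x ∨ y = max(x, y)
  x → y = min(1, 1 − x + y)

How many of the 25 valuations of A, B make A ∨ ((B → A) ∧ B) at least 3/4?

value 1: 5 assignments (counts)
value 3/4: 6 assignments (counts)
value 1/2: 7 assignments
value 1/4: 5 assignments
value 0: 2 assignments
So 11 of the 25 assignments meet the threshold.

11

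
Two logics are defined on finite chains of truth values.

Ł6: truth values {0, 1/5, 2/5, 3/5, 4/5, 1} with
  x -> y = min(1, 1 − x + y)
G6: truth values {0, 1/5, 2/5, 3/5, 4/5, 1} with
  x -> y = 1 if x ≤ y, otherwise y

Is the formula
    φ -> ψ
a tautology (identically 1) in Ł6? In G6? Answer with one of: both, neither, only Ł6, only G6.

neither

In Ł6: at φ = 1/5, ψ = 0 the value is 4/5 — not a tautology.
In G6: at φ = 1/5, ψ = 0 the value is 0 — not a tautology.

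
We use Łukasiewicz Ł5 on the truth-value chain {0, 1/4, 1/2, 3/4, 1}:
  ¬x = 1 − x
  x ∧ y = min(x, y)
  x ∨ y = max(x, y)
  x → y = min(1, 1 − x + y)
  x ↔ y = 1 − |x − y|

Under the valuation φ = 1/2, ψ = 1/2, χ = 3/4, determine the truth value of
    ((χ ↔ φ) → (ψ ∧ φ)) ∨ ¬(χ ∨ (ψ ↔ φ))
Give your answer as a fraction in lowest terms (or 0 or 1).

3/4

χ ↔ φ = 3/4 ↔ 1/2 = 3/4
ψ ∧ φ = 1/2 ∧ 1/2 = 1/2
(χ ↔ φ) → (ψ ∧ φ) = 3/4 → 1/2 = 3/4
ψ ↔ φ = 1/2 ↔ 1/2 = 1
χ ∨ (ψ ↔ φ) = 3/4 ∨ 1 = 1
¬(χ ∨ (ψ ↔ φ)) = ¬1 = 0
((χ ↔ φ) → (ψ ∧ φ)) ∨ ¬(χ ∨ (ψ ↔ φ)) = 3/4 ∨ 0 = 3/4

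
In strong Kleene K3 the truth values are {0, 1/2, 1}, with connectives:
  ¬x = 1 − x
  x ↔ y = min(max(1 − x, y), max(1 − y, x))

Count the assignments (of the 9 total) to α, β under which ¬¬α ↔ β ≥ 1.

α = 0, β = 0 ↦ 1  ≥
α = 0, β = 1/2 ↦ 1/2  <
α = 0, β = 1 ↦ 0  <
α = 1/2, β = 0 ↦ 1/2  <
α = 1/2, β = 1/2 ↦ 1/2  <
α = 1/2, β = 1 ↦ 1/2  <
α = 1, β = 0 ↦ 0  <
α = 1, β = 1/2 ↦ 1/2  <
α = 1, β = 1 ↦ 1  ≥
So 2 of the 9 assignments meet the threshold.

2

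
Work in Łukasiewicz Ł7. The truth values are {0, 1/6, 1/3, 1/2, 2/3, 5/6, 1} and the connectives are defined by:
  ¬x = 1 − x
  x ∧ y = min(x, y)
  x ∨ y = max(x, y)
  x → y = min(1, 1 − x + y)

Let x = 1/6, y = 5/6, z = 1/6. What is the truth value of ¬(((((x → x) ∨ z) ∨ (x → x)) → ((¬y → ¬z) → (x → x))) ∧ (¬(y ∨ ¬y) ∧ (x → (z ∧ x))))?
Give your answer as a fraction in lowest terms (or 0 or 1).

5/6

x → x = 1/6 → 1/6 = 1
(x → x) ∨ z = 1 ∨ 1/6 = 1
x → x = 1/6 → 1/6 = 1
((x → x) ∨ z) ∨ (x → x) = 1 ∨ 1 = 1
¬y = ¬5/6 = 1/6
¬z = ¬1/6 = 5/6
¬y → ¬z = 1/6 → 5/6 = 1
x → x = 1/6 → 1/6 = 1
(¬y → ¬z) → (x → x) = 1 → 1 = 1
(((x → x) ∨ z) ∨ (x → x)) → ((¬y → ¬z) → (x → x)) = 1 → 1 = 1
¬y = ¬5/6 = 1/6
y ∨ ¬y = 5/6 ∨ 1/6 = 5/6
¬(y ∨ ¬y) = ¬5/6 = 1/6
z ∧ x = 1/6 ∧ 1/6 = 1/6
x → (z ∧ x) = 1/6 → 1/6 = 1
¬(y ∨ ¬y) ∧ (x → (z ∧ x)) = 1/6 ∧ 1 = 1/6
((((x → x) ∨ z) ∨ (x → x)) → ((¬y → ¬z) → (x → x))) ∧ (¬(y ∨ ¬y) ∧ (x → (z ∧ x))) = 1 ∧ 1/6 = 1/6
¬(((((x → x) ∨ z) ∨ (x → x)) → ((¬y → ¬z) → (x → x))) ∧ (¬(y ∨ ¬y) ∧ (x → (z ∧ x)))) = ¬1/6 = 5/6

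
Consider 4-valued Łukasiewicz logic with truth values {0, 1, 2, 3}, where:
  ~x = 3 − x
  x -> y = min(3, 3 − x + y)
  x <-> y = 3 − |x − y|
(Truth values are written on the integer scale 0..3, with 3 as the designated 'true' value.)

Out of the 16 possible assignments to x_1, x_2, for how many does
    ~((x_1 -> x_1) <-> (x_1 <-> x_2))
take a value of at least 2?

x_1 = 0, x_2 = 0 ↦ 0  <
x_1 = 0, x_2 = 1 ↦ 1  <
x_1 = 0, x_2 = 2 ↦ 2  ≥
x_1 = 0, x_2 = 3 ↦ 3  ≥
x_1 = 1, x_2 = 0 ↦ 1  <
x_1 = 1, x_2 = 1 ↦ 0  <
x_1 = 1, x_2 = 2 ↦ 1  <
x_1 = 1, x_2 = 3 ↦ 2  ≥
x_1 = 2, x_2 = 0 ↦ 2  ≥
x_1 = 2, x_2 = 1 ↦ 1  <
x_1 = 2, x_2 = 2 ↦ 0  <
x_1 = 2, x_2 = 3 ↦ 1  <
x_1 = 3, x_2 = 0 ↦ 3  ≥
x_1 = 3, x_2 = 1 ↦ 2  ≥
x_1 = 3, x_2 = 2 ↦ 1  <
x_1 = 3, x_2 = 3 ↦ 0  <
So 6 of the 16 assignments meet the threshold.

6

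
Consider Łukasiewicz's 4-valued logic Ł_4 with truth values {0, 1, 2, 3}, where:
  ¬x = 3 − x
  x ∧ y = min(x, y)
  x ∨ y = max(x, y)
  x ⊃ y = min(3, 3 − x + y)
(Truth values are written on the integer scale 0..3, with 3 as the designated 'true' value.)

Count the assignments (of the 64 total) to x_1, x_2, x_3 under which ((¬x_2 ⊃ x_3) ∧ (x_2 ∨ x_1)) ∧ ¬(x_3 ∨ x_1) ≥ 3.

value 3: 1 assignment (counts)
value 2: 7 assignments
value 1: 23 assignments
value 0: 33 assignments
So 1 of the 64 assignments meets the threshold.

1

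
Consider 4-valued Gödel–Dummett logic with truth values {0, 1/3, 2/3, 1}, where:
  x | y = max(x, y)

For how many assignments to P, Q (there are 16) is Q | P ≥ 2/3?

12

P = 0, Q = 0 ↦ 0  <
P = 0, Q = 1/3 ↦ 1/3  <
P = 0, Q = 2/3 ↦ 2/3  ≥
P = 0, Q = 1 ↦ 1  ≥
P = 1/3, Q = 0 ↦ 1/3  <
P = 1/3, Q = 1/3 ↦ 1/3  <
P = 1/3, Q = 2/3 ↦ 2/3  ≥
P = 1/3, Q = 1 ↦ 1  ≥
P = 2/3, Q = 0 ↦ 2/3  ≥
P = 2/3, Q = 1/3 ↦ 2/3  ≥
P = 2/3, Q = 2/3 ↦ 2/3  ≥
P = 2/3, Q = 1 ↦ 1  ≥
P = 1, Q = 0 ↦ 1  ≥
P = 1, Q = 1/3 ↦ 1  ≥
P = 1, Q = 2/3 ↦ 1  ≥
P = 1, Q = 1 ↦ 1  ≥
So 12 of the 16 assignments meet the threshold.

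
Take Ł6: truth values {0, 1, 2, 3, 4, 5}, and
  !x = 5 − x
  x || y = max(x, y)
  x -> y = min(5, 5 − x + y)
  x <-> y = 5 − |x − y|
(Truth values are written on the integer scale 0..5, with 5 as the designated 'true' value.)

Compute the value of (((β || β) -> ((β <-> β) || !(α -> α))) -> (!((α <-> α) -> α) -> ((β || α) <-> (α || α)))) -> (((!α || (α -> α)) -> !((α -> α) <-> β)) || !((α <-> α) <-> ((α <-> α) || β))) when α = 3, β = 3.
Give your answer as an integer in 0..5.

2

β || β = 3 || 3 = 3
β <-> β = 3 <-> 3 = 5
α -> α = 3 -> 3 = 5
!(α -> α) = !5 = 0
(β <-> β) || !(α -> α) = 5 || 0 = 5
(β || β) -> ((β <-> β) || !(α -> α)) = 3 -> 5 = 5
α <-> α = 3 <-> 3 = 5
(α <-> α) -> α = 5 -> 3 = 3
!((α <-> α) -> α) = !3 = 2
β || α = 3 || 3 = 3
α || α = 3 || 3 = 3
(β || α) <-> (α || α) = 3 <-> 3 = 5
!((α <-> α) -> α) -> ((β || α) <-> (α || α)) = 2 -> 5 = 5
((β || β) -> ((β <-> β) || !(α -> α))) -> (!((α <-> α) -> α) -> ((β || α) <-> (α || α))) = 5 -> 5 = 5
!α = !3 = 2
α -> α = 3 -> 3 = 5
!α || (α -> α) = 2 || 5 = 5
α -> α = 3 -> 3 = 5
(α -> α) <-> β = 5 <-> 3 = 3
!((α -> α) <-> β) = !3 = 2
(!α || (α -> α)) -> !((α -> α) <-> β) = 5 -> 2 = 2
α <-> α = 3 <-> 3 = 5
α <-> α = 3 <-> 3 = 5
(α <-> α) || β = 5 || 3 = 5
(α <-> α) <-> ((α <-> α) || β) = 5 <-> 5 = 5
!((α <-> α) <-> ((α <-> α) || β)) = !5 = 0
((!α || (α -> α)) -> !((α -> α) <-> β)) || !((α <-> α) <-> ((α <-> α) || β)) = 2 || 0 = 2
(((β || β) -> ((β <-> β) || !(α -> α))) -> (!((α <-> α) -> α) -> ((β || α) <-> (α || α)))) -> (((!α || (α -> α)) -> !((α -> α) <-> β)) || !((α <-> α) <-> ((α <-> α) || β))) = 5 -> 2 = 2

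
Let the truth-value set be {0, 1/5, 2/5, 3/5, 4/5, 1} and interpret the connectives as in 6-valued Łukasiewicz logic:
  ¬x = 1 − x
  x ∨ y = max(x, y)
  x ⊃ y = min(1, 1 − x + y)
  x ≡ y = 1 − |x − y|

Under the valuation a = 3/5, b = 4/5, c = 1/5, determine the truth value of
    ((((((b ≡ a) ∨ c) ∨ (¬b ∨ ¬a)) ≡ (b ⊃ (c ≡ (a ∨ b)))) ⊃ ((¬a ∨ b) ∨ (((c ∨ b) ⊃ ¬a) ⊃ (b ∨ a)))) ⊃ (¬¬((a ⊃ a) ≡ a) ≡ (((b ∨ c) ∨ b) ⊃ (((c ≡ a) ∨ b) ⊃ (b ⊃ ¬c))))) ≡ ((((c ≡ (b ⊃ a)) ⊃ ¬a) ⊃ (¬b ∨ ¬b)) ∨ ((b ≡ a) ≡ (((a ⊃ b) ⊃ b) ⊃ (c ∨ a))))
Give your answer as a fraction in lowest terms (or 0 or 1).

b ≡ a = 4/5 ≡ 3/5 = 4/5
(b ≡ a) ∨ c = 4/5 ∨ 1/5 = 4/5
¬b = ¬4/5 = 1/5
¬a = ¬3/5 = 2/5
¬b ∨ ¬a = 1/5 ∨ 2/5 = 2/5
((b ≡ a) ∨ c) ∨ (¬b ∨ ¬a) = 4/5 ∨ 2/5 = 4/5
a ∨ b = 3/5 ∨ 4/5 = 4/5
c ≡ (a ∨ b) = 1/5 ≡ 4/5 = 2/5
b ⊃ (c ≡ (a ∨ b)) = 4/5 ⊃ 2/5 = 3/5
(((b ≡ a) ∨ c) ∨ (¬b ∨ ¬a)) ≡ (b ⊃ (c ≡ (a ∨ b))) = 4/5 ≡ 3/5 = 4/5
¬a = ¬3/5 = 2/5
¬a ∨ b = 2/5 ∨ 4/5 = 4/5
c ∨ b = 1/5 ∨ 4/5 = 4/5
¬a = ¬3/5 = 2/5
(c ∨ b) ⊃ ¬a = 4/5 ⊃ 2/5 = 3/5
b ∨ a = 4/5 ∨ 3/5 = 4/5
((c ∨ b) ⊃ ¬a) ⊃ (b ∨ a) = 3/5 ⊃ 4/5 = 1
(¬a ∨ b) ∨ (((c ∨ b) ⊃ ¬a) ⊃ (b ∨ a)) = 4/5 ∨ 1 = 1
((((b ≡ a) ∨ c) ∨ (¬b ∨ ¬a)) ≡ (b ⊃ (c ≡ (a ∨ b)))) ⊃ ((¬a ∨ b) ∨ (((c ∨ b) ⊃ ¬a) ⊃ (b ∨ a))) = 4/5 ⊃ 1 = 1
a ⊃ a = 3/5 ⊃ 3/5 = 1
(a ⊃ a) ≡ a = 1 ≡ 3/5 = 3/5
¬((a ⊃ a) ≡ a) = ¬3/5 = 2/5
¬¬((a ⊃ a) ≡ a) = ¬2/5 = 3/5
b ∨ c = 4/5 ∨ 1/5 = 4/5
(b ∨ c) ∨ b = 4/5 ∨ 4/5 = 4/5
c ≡ a = 1/5 ≡ 3/5 = 3/5
(c ≡ a) ∨ b = 3/5 ∨ 4/5 = 4/5
¬c = ¬1/5 = 4/5
b ⊃ ¬c = 4/5 ⊃ 4/5 = 1
((c ≡ a) ∨ b) ⊃ (b ⊃ ¬c) = 4/5 ⊃ 1 = 1
((b ∨ c) ∨ b) ⊃ (((c ≡ a) ∨ b) ⊃ (b ⊃ ¬c)) = 4/5 ⊃ 1 = 1
¬¬((a ⊃ a) ≡ a) ≡ (((b ∨ c) ∨ b) ⊃ (((c ≡ a) ∨ b) ⊃ (b ⊃ ¬c))) = 3/5 ≡ 1 = 3/5
(((((b ≡ a) ∨ c) ∨ (¬b ∨ ¬a)) ≡ (b ⊃ (c ≡ (a ∨ b)))) ⊃ ((¬a ∨ b) ∨ (((c ∨ b) ⊃ ¬a) ⊃ (b ∨ a)))) ⊃ (¬¬((a ⊃ a) ≡ a) ≡ (((b ∨ c) ∨ b) ⊃ (((c ≡ a) ∨ b) ⊃ (b ⊃ ¬c)))) = 1 ⊃ 3/5 = 3/5
b ⊃ a = 4/5 ⊃ 3/5 = 4/5
c ≡ (b ⊃ a) = 1/5 ≡ 4/5 = 2/5
¬a = ¬3/5 = 2/5
(c ≡ (b ⊃ a)) ⊃ ¬a = 2/5 ⊃ 2/5 = 1
¬b = ¬4/5 = 1/5
¬b = ¬4/5 = 1/5
¬b ∨ ¬b = 1/5 ∨ 1/5 = 1/5
((c ≡ (b ⊃ a)) ⊃ ¬a) ⊃ (¬b ∨ ¬b) = 1 ⊃ 1/5 = 1/5
b ≡ a = 4/5 ≡ 3/5 = 4/5
a ⊃ b = 3/5 ⊃ 4/5 = 1
(a ⊃ b) ⊃ b = 1 ⊃ 4/5 = 4/5
c ∨ a = 1/5 ∨ 3/5 = 3/5
((a ⊃ b) ⊃ b) ⊃ (c ∨ a) = 4/5 ⊃ 3/5 = 4/5
(b ≡ a) ≡ (((a ⊃ b) ⊃ b) ⊃ (c ∨ a)) = 4/5 ≡ 4/5 = 1
(((c ≡ (b ⊃ a)) ⊃ ¬a) ⊃ (¬b ∨ ¬b)) ∨ ((b ≡ a) ≡ (((a ⊃ b) ⊃ b) ⊃ (c ∨ a))) = 1/5 ∨ 1 = 1
((((((b ≡ a) ∨ c) ∨ (¬b ∨ ¬a)) ≡ (b ⊃ (c ≡ (a ∨ b)))) ⊃ ((¬a ∨ b) ∨ (((c ∨ b) ⊃ ¬a) ⊃ (b ∨ a)))) ⊃ (¬¬((a ⊃ a) ≡ a) ≡ (((b ∨ c) ∨ b) ⊃ (((c ≡ a) ∨ b) ⊃ (b ⊃ ¬c))))) ≡ ((((c ≡ (b ⊃ a)) ⊃ ¬a) ⊃ (¬b ∨ ¬b)) ∨ ((b ≡ a) ≡ (((a ⊃ b) ⊃ b) ⊃ (c ∨ a)))) = 3/5 ≡ 1 = 3/5

3/5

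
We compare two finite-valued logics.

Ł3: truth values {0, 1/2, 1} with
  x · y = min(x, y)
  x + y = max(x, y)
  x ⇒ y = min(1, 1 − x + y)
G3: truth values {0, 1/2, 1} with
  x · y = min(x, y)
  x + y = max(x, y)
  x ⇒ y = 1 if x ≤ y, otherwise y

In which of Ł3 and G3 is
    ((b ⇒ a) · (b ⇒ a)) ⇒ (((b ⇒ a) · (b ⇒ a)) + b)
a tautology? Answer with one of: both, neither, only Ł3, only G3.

both

In Ł3: every assignment gives 1 — tautology.
In G3: every assignment gives 1 — tautology.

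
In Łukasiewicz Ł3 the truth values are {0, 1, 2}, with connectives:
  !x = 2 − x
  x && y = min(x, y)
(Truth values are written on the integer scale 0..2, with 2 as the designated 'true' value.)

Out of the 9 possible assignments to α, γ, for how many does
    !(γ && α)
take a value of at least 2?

5

α = 0, γ = 0 ↦ 2  ≥
α = 0, γ = 1 ↦ 2  ≥
α = 0, γ = 2 ↦ 2  ≥
α = 1, γ = 0 ↦ 2  ≥
α = 1, γ = 1 ↦ 1  <
α = 1, γ = 2 ↦ 1  <
α = 2, γ = 0 ↦ 2  ≥
α = 2, γ = 1 ↦ 1  <
α = 2, γ = 2 ↦ 0  <
So 5 of the 9 assignments meet the threshold.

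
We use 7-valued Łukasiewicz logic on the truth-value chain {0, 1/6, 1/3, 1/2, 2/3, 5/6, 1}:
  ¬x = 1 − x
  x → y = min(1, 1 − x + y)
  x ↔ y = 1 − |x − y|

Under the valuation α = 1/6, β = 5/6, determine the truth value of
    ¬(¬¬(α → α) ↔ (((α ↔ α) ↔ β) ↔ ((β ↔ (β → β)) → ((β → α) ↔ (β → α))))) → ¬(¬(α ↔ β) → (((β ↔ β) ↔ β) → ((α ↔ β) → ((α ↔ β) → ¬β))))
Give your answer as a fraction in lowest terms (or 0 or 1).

α → α = 1/6 → 1/6 = 1
¬(α → α) = ¬1 = 0
¬¬(α → α) = ¬0 = 1
α ↔ α = 1/6 ↔ 1/6 = 1
(α ↔ α) ↔ β = 1 ↔ 5/6 = 5/6
β → β = 5/6 → 5/6 = 1
β ↔ (β → β) = 5/6 ↔ 1 = 5/6
β → α = 5/6 → 1/6 = 1/3
β → α = 5/6 → 1/6 = 1/3
(β → α) ↔ (β → α) = 1/3 ↔ 1/3 = 1
(β ↔ (β → β)) → ((β → α) ↔ (β → α)) = 5/6 → 1 = 1
((α ↔ α) ↔ β) ↔ ((β ↔ (β → β)) → ((β → α) ↔ (β → α))) = 5/6 ↔ 1 = 5/6
¬¬(α → α) ↔ (((α ↔ α) ↔ β) ↔ ((β ↔ (β → β)) → ((β → α) ↔ (β → α)))) = 1 ↔ 5/6 = 5/6
¬(¬¬(α → α) ↔ (((α ↔ α) ↔ β) ↔ ((β ↔ (β → β)) → ((β → α) ↔ (β → α))))) = ¬5/6 = 1/6
α ↔ β = 1/6 ↔ 5/6 = 1/3
¬(α ↔ β) = ¬1/3 = 2/3
β ↔ β = 5/6 ↔ 5/6 = 1
(β ↔ β) ↔ β = 1 ↔ 5/6 = 5/6
α ↔ β = 1/6 ↔ 5/6 = 1/3
α ↔ β = 1/6 ↔ 5/6 = 1/3
¬β = ¬5/6 = 1/6
(α ↔ β) → ¬β = 1/3 → 1/6 = 5/6
(α ↔ β) → ((α ↔ β) → ¬β) = 1/3 → 5/6 = 1
((β ↔ β) ↔ β) → ((α ↔ β) → ((α ↔ β) → ¬β)) = 5/6 → 1 = 1
¬(α ↔ β) → (((β ↔ β) ↔ β) → ((α ↔ β) → ((α ↔ β) → ¬β))) = 2/3 → 1 = 1
¬(¬(α ↔ β) → (((β ↔ β) ↔ β) → ((α ↔ β) → ((α ↔ β) → ¬β)))) = ¬1 = 0
¬(¬¬(α → α) ↔ (((α ↔ α) ↔ β) ↔ ((β ↔ (β → β)) → ((β → α) ↔ (β → α))))) → ¬(¬(α ↔ β) → (((β ↔ β) ↔ β) → ((α ↔ β) → ((α ↔ β) → ¬β)))) = 1/6 → 0 = 5/6

5/6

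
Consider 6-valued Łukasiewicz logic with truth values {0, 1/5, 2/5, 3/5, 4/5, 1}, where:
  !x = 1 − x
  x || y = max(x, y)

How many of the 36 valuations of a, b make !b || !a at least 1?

value 1: 11 assignments (counts)
value 4/5: 9 assignments
value 3/5: 7 assignments
value 2/5: 5 assignments
value 1/5: 3 assignments
value 0: 1 assignment
So 11 of the 36 assignments meet the threshold.

11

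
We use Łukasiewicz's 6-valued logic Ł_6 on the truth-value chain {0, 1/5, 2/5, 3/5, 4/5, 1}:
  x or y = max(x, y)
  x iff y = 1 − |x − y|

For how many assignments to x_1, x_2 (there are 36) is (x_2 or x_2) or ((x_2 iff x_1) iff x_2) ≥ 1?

13

value 1: 13 assignments (counts)
value 4/5: 11 assignments
value 3/5: 5 assignments
value 2/5: 4 assignments
value 1/5: 2 assignments
value 0: 1 assignment
So 13 of the 36 assignments meet the threshold.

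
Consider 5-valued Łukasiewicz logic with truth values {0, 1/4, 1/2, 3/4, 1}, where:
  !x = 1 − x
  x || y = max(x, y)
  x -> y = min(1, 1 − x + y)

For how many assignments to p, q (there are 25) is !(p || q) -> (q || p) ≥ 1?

21

value 1: 21 assignments (counts)
value 1/2: 3 assignments
value 0: 1 assignment
So 21 of the 25 assignments meet the threshold.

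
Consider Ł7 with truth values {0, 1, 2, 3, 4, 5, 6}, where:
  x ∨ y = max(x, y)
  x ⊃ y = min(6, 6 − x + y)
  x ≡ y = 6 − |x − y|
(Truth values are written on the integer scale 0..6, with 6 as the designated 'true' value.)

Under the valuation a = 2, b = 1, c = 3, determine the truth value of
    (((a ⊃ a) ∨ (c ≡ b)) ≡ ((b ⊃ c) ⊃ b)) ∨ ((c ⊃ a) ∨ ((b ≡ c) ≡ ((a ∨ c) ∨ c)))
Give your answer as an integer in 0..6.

a ⊃ a = 2 ⊃ 2 = 6
c ≡ b = 3 ≡ 1 = 4
(a ⊃ a) ∨ (c ≡ b) = 6 ∨ 4 = 6
b ⊃ c = 1 ⊃ 3 = 6
(b ⊃ c) ⊃ b = 6 ⊃ 1 = 1
((a ⊃ a) ∨ (c ≡ b)) ≡ ((b ⊃ c) ⊃ b) = 6 ≡ 1 = 1
c ⊃ a = 3 ⊃ 2 = 5
b ≡ c = 1 ≡ 3 = 4
a ∨ c = 2 ∨ 3 = 3
(a ∨ c) ∨ c = 3 ∨ 3 = 3
(b ≡ c) ≡ ((a ∨ c) ∨ c) = 4 ≡ 3 = 5
(c ⊃ a) ∨ ((b ≡ c) ≡ ((a ∨ c) ∨ c)) = 5 ∨ 5 = 5
(((a ⊃ a) ∨ (c ≡ b)) ≡ ((b ⊃ c) ⊃ b)) ∨ ((c ⊃ a) ∨ ((b ≡ c) ≡ ((a ∨ c) ∨ c))) = 1 ∨ 5 = 5

5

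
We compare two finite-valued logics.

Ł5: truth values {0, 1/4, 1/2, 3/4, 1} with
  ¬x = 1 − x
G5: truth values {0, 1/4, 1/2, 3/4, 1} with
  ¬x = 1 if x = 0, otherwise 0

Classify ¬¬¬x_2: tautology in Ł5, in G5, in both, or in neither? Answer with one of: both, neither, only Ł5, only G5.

In Ł5: at x_2 = 1/4 the value is 3/4 — not a tautology.
In G5: at x_2 = 1/4 the value is 0 — not a tautology.

neither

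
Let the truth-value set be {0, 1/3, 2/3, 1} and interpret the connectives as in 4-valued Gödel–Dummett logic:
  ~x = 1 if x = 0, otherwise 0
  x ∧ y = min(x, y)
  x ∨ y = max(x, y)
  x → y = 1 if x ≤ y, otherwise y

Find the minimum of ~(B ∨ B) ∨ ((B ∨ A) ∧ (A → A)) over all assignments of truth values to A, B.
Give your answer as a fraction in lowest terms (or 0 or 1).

1/3

Take A = 0, B = 1/3:
B ∨ B = 1/3 ∨ 1/3 = 1/3
~(B ∨ B) = ~1/3 = 0
B ∨ A = 1/3 ∨ 0 = 1/3
A → A = 0 → 0 = 1
(B ∨ A) ∧ (A → A) = 1/3 ∧ 1 = 1/3
~(B ∨ B) ∨ ((B ∨ A) ∧ (A → A)) = 0 ∨ 1/3 = 1/3
No assignment yields a value below 1/3, so this is the minimum.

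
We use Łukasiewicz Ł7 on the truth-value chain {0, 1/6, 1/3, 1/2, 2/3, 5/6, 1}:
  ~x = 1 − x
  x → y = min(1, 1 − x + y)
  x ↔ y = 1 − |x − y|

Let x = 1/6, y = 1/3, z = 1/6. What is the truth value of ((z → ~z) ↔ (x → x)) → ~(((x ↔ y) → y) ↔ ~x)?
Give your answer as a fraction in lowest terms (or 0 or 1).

~z = ~1/6 = 5/6
z → ~z = 1/6 → 5/6 = 1
x → x = 1/6 → 1/6 = 1
(z → ~z) ↔ (x → x) = 1 ↔ 1 = 1
x ↔ y = 1/6 ↔ 1/3 = 5/6
(x ↔ y) → y = 5/6 → 1/3 = 1/2
~x = ~1/6 = 5/6
((x ↔ y) → y) ↔ ~x = 1/2 ↔ 5/6 = 2/3
~(((x ↔ y) → y) ↔ ~x) = ~2/3 = 1/3
((z → ~z) ↔ (x → x)) → ~(((x ↔ y) → y) ↔ ~x) = 1 → 1/3 = 1/3

1/3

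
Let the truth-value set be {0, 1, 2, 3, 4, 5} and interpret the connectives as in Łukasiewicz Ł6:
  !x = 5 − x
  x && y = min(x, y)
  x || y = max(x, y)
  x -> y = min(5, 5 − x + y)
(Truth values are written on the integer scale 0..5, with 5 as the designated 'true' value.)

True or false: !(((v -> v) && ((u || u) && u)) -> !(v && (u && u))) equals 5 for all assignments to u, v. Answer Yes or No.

No

Counterexample: take u = 0, v = 0.
v -> v = 0 -> 0 = 5
u || u = 0 || 0 = 0
(u || u) && u = 0 && 0 = 0
(v -> v) && ((u || u) && u) = 5 && 0 = 0
u && u = 0 && 0 = 0
v && (u && u) = 0 && 0 = 0
!(v && (u && u)) = !0 = 5
((v -> v) && ((u || u) && u)) -> !(v && (u && u)) = 0 -> 5 = 5
!(((v -> v) && ((u || u) && u)) -> !(v && (u && u))) = !5 = 0
This gives 0 ≠ 5.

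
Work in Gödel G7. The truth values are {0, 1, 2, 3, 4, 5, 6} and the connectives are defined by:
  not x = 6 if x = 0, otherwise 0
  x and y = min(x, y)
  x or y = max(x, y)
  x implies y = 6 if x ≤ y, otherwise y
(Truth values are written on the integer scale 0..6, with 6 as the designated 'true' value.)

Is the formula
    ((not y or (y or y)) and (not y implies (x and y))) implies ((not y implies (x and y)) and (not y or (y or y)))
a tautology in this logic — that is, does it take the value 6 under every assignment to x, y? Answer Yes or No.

Yes

At x = 1, y = 4, for instance:
not y = not 4 = 0
y or y = 4 or 4 = 4
not y or (y or y) = 0 or 4 = 4
not y = not 4 = 0
x and y = 1 and 4 = 1
not y implies (x and y) = 0 implies 1 = 6
(not y or (y or y)) and (not y implies (x and y)) = 4 and 6 = 4
(not y implies (x and y)) and (not y or (y or y)) = 6 and 4 = 4
((not y or (y or y)) and (not y implies (x and y))) implies ((not y implies (x and y)) and (not y or (y or y))) = 4 implies 4 = 6
and checking the remaining 48 assignments likewise gives ≥ 6 in every case.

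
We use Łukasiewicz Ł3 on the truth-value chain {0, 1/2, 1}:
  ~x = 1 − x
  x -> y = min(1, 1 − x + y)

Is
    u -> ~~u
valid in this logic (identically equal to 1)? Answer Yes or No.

u = 0 ↦ 1
u = 1/2 ↦ 1
u = 1 ↦ 1
Every assignment gives a value ≥ 1.

Yes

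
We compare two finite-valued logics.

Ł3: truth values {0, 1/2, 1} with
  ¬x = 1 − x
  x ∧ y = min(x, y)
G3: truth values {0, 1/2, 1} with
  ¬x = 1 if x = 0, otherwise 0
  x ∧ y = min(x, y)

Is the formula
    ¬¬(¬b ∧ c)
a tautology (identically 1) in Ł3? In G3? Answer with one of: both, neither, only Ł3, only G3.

In Ł3: at b = 0, c = 0 the value is 0 — not a tautology.
In G3: at b = 0, c = 0 the value is 0 — not a tautology.

neither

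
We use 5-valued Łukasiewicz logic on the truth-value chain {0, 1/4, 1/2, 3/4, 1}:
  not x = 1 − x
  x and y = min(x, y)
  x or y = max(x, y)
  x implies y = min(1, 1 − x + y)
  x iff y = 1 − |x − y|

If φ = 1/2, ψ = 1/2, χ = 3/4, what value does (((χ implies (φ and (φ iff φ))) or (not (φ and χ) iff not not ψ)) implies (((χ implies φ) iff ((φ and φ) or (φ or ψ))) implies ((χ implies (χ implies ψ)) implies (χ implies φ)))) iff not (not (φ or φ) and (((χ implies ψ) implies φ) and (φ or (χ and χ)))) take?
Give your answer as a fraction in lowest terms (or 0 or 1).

φ iff φ = 1/2 iff 1/2 = 1
φ and (φ iff φ) = 1/2 and 1 = 1/2
χ implies (φ and (φ iff φ)) = 3/4 implies 1/2 = 3/4
φ and χ = 1/2 and 3/4 = 1/2
not (φ and χ) = not 1/2 = 1/2
not ψ = not 1/2 = 1/2
not not ψ = not 1/2 = 1/2
not (φ and χ) iff not not ψ = 1/2 iff 1/2 = 1
(χ implies (φ and (φ iff φ))) or (not (φ and χ) iff not not ψ) = 3/4 or 1 = 1
χ implies φ = 3/4 implies 1/2 = 3/4
φ and φ = 1/2 and 1/2 = 1/2
φ or ψ = 1/2 or 1/2 = 1/2
(φ and φ) or (φ or ψ) = 1/2 or 1/2 = 1/2
(χ implies φ) iff ((φ and φ) or (φ or ψ)) = 3/4 iff 1/2 = 3/4
χ implies ψ = 3/4 implies 1/2 = 3/4
χ implies (χ implies ψ) = 3/4 implies 3/4 = 1
χ implies φ = 3/4 implies 1/2 = 3/4
(χ implies (χ implies ψ)) implies (χ implies φ) = 1 implies 3/4 = 3/4
((χ implies φ) iff ((φ and φ) or (φ or ψ))) implies ((χ implies (χ implies ψ)) implies (χ implies φ)) = 3/4 implies 3/4 = 1
((χ implies (φ and (φ iff φ))) or (not (φ and χ) iff not not ψ)) implies (((χ implies φ) iff ((φ and φ) or (φ or ψ))) implies ((χ implies (χ implies ψ)) implies (χ implies φ))) = 1 implies 1 = 1
φ or φ = 1/2 or 1/2 = 1/2
not (φ or φ) = not 1/2 = 1/2
χ implies ψ = 3/4 implies 1/2 = 3/4
(χ implies ψ) implies φ = 3/4 implies 1/2 = 3/4
χ and χ = 3/4 and 3/4 = 3/4
φ or (χ and χ) = 1/2 or 3/4 = 3/4
((χ implies ψ) implies φ) and (φ or (χ and χ)) = 3/4 and 3/4 = 3/4
not (φ or φ) and (((χ implies ψ) implies φ) and (φ or (χ and χ))) = 1/2 and 3/4 = 1/2
not (not (φ or φ) and (((χ implies ψ) implies φ) and (φ or (χ and χ)))) = not 1/2 = 1/2
(((χ implies (φ and (φ iff φ))) or (not (φ and χ) iff not not ψ)) implies (((χ implies φ) iff ((φ and φ) or (φ or ψ))) implies ((χ implies (χ implies ψ)) implies (χ implies φ)))) iff not (not (φ or φ) and (((χ implies ψ) implies φ) and (φ or (χ and χ)))) = 1 iff 1/2 = 1/2

1/2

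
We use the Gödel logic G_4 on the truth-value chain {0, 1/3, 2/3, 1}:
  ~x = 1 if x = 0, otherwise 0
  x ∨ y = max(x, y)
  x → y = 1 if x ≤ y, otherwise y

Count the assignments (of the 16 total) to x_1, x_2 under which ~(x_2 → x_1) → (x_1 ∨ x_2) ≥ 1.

14

x_1 = 0, x_2 = 0 ↦ 1  ≥
x_1 = 0, x_2 = 1/3 ↦ 1/3  <
x_1 = 0, x_2 = 2/3 ↦ 2/3  <
x_1 = 0, x_2 = 1 ↦ 1  ≥
x_1 = 1/3, x_2 = 0 ↦ 1  ≥
x_1 = 1/3, x_2 = 1/3 ↦ 1  ≥
x_1 = 1/3, x_2 = 2/3 ↦ 1  ≥
x_1 = 1/3, x_2 = 1 ↦ 1  ≥
x_1 = 2/3, x_2 = 0 ↦ 1  ≥
x_1 = 2/3, x_2 = 1/3 ↦ 1  ≥
x_1 = 2/3, x_2 = 2/3 ↦ 1  ≥
x_1 = 2/3, x_2 = 1 ↦ 1  ≥
x_1 = 1, x_2 = 0 ↦ 1  ≥
x_1 = 1, x_2 = 1/3 ↦ 1  ≥
x_1 = 1, x_2 = 2/3 ↦ 1  ≥
x_1 = 1, x_2 = 1 ↦ 1  ≥
So 14 of the 16 assignments meet the threshold.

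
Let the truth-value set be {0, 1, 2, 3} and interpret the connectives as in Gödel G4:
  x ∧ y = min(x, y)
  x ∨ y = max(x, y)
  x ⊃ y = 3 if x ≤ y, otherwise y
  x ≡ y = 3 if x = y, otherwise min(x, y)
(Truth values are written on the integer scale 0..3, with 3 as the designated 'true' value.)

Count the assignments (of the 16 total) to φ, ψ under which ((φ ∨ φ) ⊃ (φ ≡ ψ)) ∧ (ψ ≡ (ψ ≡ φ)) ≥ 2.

φ = 0, ψ = 0 ↦ 0  <
φ = 0, ψ = 1 ↦ 0  <
φ = 0, ψ = 2 ↦ 0  <
φ = 0, ψ = 3 ↦ 0  <
φ = 1, ψ = 0 ↦ 0  <
φ = 1, ψ = 1 ↦ 1  <
φ = 1, ψ = 2 ↦ 1  <
φ = 1, ψ = 3 ↦ 1  <
φ = 2, ψ = 0 ↦ 0  <
φ = 2, ψ = 1 ↦ 1  <
φ = 2, ψ = 2 ↦ 2  ≥
φ = 2, ψ = 3 ↦ 2  ≥
φ = 3, ψ = 0 ↦ 0  <
φ = 3, ψ = 1 ↦ 1  <
φ = 3, ψ = 2 ↦ 2  ≥
φ = 3, ψ = 3 ↦ 3  ≥
So 4 of the 16 assignments meet the threshold.

4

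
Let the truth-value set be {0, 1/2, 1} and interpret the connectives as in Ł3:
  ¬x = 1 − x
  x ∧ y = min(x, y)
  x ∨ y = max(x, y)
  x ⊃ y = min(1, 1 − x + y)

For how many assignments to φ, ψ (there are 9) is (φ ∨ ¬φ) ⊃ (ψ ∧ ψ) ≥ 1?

φ = 0, ψ = 0 ↦ 0  <
φ = 0, ψ = 1/2 ↦ 1/2  <
φ = 0, ψ = 1 ↦ 1  ≥
φ = 1/2, ψ = 0 ↦ 1/2  <
φ = 1/2, ψ = 1/2 ↦ 1  ≥
φ = 1/2, ψ = 1 ↦ 1  ≥
φ = 1, ψ = 0 ↦ 0  <
φ = 1, ψ = 1/2 ↦ 1/2  <
φ = 1, ψ = 1 ↦ 1  ≥
So 4 of the 9 assignments meet the threshold.

4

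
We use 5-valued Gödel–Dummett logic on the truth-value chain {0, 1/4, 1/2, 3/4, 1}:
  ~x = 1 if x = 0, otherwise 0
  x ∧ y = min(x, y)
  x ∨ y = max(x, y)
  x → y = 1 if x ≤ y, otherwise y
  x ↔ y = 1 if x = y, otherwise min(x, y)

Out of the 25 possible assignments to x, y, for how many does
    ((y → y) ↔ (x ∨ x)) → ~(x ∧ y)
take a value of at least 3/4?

value 1: 9 assignments (counts)
value 0: 16 assignments
So 9 of the 25 assignments meet the threshold.

9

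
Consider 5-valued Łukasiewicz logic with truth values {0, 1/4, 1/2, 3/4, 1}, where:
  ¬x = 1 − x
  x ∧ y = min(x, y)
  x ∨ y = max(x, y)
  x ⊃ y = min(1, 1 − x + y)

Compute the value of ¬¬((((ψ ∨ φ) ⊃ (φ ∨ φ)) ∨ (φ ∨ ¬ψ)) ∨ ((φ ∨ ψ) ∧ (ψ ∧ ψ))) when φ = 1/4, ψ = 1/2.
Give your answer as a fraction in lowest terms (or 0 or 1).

3/4

ψ ∨ φ = 1/2 ∨ 1/4 = 1/2
φ ∨ φ = 1/4 ∨ 1/4 = 1/4
(ψ ∨ φ) ⊃ (φ ∨ φ) = 1/2 ⊃ 1/4 = 3/4
¬ψ = ¬1/2 = 1/2
φ ∨ ¬ψ = 1/4 ∨ 1/2 = 1/2
((ψ ∨ φ) ⊃ (φ ∨ φ)) ∨ (φ ∨ ¬ψ) = 3/4 ∨ 1/2 = 3/4
φ ∨ ψ = 1/4 ∨ 1/2 = 1/2
ψ ∧ ψ = 1/2 ∧ 1/2 = 1/2
(φ ∨ ψ) ∧ (ψ ∧ ψ) = 1/2 ∧ 1/2 = 1/2
(((ψ ∨ φ) ⊃ (φ ∨ φ)) ∨ (φ ∨ ¬ψ)) ∨ ((φ ∨ ψ) ∧ (ψ ∧ ψ)) = 3/4 ∨ 1/2 = 3/4
¬((((ψ ∨ φ) ⊃ (φ ∨ φ)) ∨ (φ ∨ ¬ψ)) ∨ ((φ ∨ ψ) ∧ (ψ ∧ ψ))) = ¬3/4 = 1/4
¬¬((((ψ ∨ φ) ⊃ (φ ∨ φ)) ∨ (φ ∨ ¬ψ)) ∨ ((φ ∨ ψ) ∧ (ψ ∧ ψ))) = ¬1/4 = 3/4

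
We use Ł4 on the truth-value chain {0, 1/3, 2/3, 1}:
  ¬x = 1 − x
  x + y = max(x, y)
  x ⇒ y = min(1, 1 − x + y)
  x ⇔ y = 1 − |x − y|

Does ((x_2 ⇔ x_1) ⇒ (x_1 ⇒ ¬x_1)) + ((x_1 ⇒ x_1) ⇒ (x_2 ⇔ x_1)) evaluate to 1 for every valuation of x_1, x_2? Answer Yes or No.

Counterexample: take x_1 = 1, x_2 = 1/3.
x_2 ⇔ x_1 = 1/3 ⇔ 1 = 1/3
¬x_1 = ¬1 = 0
x_1 ⇒ ¬x_1 = 1 ⇒ 0 = 0
(x_2 ⇔ x_1) ⇒ (x_1 ⇒ ¬x_1) = 1/3 ⇒ 0 = 2/3
x_1 ⇒ x_1 = 1 ⇒ 1 = 1
x_2 ⇔ x_1 = 1/3 ⇔ 1 = 1/3
(x_1 ⇒ x_1) ⇒ (x_2 ⇔ x_1) = 1 ⇒ 1/3 = 1/3
((x_2 ⇔ x_1) ⇒ (x_1 ⇒ ¬x_1)) + ((x_1 ⇒ x_1) ⇒ (x_2 ⇔ x_1)) = 2/3 + 1/3 = 2/3
This gives 2/3 ≠ 1.

No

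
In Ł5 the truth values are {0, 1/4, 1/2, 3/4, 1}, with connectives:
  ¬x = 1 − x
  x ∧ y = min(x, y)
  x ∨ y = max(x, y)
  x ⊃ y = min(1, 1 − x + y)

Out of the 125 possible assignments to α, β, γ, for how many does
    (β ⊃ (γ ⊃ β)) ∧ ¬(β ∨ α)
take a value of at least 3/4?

20

value 1: 5 assignments (counts)
value 3/4: 15 assignments (counts)
value 1/2: 25 assignments
value 1/4: 35 assignments
value 0: 45 assignments
So 20 of the 125 assignments meet the threshold.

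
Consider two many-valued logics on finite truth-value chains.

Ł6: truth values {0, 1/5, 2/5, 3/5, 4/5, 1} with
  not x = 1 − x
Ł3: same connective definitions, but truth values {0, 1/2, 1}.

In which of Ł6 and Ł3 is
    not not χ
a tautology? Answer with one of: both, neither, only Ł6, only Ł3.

In Ł6: at χ = 0 the value is 0 — not a tautology.
In Ł3: at χ = 0 the value is 0 — not a tautology.

neither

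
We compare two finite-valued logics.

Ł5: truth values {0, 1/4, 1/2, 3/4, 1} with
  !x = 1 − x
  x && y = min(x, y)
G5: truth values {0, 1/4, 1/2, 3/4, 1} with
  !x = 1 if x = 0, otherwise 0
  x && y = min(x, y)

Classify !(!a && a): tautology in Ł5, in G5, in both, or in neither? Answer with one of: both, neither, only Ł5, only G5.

In Ł5: at a = 1/4 the value is 3/4 — not a tautology.
In G5: every assignment gives 1 — tautology.

only G5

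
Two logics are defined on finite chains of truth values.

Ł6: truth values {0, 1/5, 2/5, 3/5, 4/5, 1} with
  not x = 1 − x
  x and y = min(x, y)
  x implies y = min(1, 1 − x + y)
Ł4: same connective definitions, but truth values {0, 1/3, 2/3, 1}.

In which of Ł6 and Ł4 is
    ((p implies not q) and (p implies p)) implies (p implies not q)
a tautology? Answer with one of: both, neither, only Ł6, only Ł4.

both

In Ł6: every assignment gives 1 — tautology.
In Ł4: every assignment gives 1 — tautology.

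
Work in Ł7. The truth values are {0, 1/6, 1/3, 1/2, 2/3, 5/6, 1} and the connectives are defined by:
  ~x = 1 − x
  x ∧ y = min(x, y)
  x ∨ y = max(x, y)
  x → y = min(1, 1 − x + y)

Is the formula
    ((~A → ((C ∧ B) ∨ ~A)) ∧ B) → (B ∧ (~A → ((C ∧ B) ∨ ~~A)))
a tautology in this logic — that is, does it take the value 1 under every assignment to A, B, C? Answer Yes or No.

Counterexample: take A = 0, B = 1/6, C = 0.
~A = ~0 = 1
C ∧ B = 0 ∧ 1/6 = 0
~A = ~0 = 1
(C ∧ B) ∨ ~A = 0 ∨ 1 = 1
~A → ((C ∧ B) ∨ ~A) = 1 → 1 = 1
(~A → ((C ∧ B) ∨ ~A)) ∧ B = 1 ∧ 1/6 = 1/6
~A = ~0 = 1
C ∧ B = 0 ∧ 1/6 = 0
~A = ~0 = 1
~~A = ~1 = 0
(C ∧ B) ∨ ~~A = 0 ∨ 0 = 0
~A → ((C ∧ B) ∨ ~~A) = 1 → 0 = 0
B ∧ (~A → ((C ∧ B) ∨ ~~A)) = 1/6 ∧ 0 = 0
((~A → ((C ∧ B) ∨ ~A)) ∧ B) → (B ∧ (~A → ((C ∧ B) ∨ ~~A))) = 1/6 → 0 = 5/6
This gives 5/6 ≠ 1.

No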